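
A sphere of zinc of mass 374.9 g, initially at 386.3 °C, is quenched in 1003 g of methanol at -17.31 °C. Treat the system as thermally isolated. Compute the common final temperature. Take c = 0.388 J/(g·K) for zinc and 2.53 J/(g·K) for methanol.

T_f ≈ 4.6 °C

Energy conservation, ΣQ = 0:
374.9*0.388*(T − 386.3) + 1003*2.53*(T − (-17.31)) = 0
145.46(T − 386.3) + 2537.6(T − (-17.31)) = 0
(145.46 + 2537.6) T = 145.46*386.3 + 2537.6*(-17.31)
T ≈ 4.57 °C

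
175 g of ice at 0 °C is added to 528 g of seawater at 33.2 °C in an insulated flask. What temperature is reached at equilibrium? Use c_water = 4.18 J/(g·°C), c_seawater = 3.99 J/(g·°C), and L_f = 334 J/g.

T_f ≈ 4.0 °C

Setting the total heat transfer to zero:
fusion: m_ice L_f = 175·334 = 58450
  warm the meltwater: 731.5 T
  seawater cools: 528·3.99·(T − 33.2) = 2106.7(T − 33.2)
2838.2 T = 69943 − 58450 = 11493
T ≈ 4.05 °C. Since T > 0 °C, the all-ice-melts assumption holds.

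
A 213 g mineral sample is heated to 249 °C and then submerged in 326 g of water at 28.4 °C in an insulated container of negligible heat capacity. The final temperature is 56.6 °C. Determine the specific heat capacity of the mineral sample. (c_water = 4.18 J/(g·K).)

c ≈ 0.938 J/(g·K)

Heat lost by the mineral sample = heat gained by the water:
213·c·(249 − 56.6) = 326·4.18·(56.6 − 28.4)
40981 c = 38428  ⇒  c ≈ 0.9377 J/(g·K)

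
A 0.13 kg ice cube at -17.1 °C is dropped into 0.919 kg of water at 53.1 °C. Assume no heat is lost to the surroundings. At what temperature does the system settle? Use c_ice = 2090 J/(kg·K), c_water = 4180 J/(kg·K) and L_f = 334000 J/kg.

Let T be the final temperature. ΣQ_i = 0:
ice -17.1→0 °C: 0.13·2090·17.1 = 4646.1
  latent heat to melt: 0.13·334000 = 43420
  meltwater 0→T: 0.13·4180·T = 543.4 T
  water: 3841.4(T − 53.1)
4384.8 T = 203979 − 48066 = 155913
T ≈ 35.56 °C. Since T > 0 °C, the all-ice-melts assumption holds.

T_f ≈ 35.6 °C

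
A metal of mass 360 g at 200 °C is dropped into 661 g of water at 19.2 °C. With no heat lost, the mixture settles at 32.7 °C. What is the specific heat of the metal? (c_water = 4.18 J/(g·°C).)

c ≈ 0.619 J/(g·°C)

m_s c (T_s − T_f) = m_water c_water (T_f − T_0):
360·c·(200 − 32.7) = 661·4.18·(32.7 − 19.2)
60228 c = 37300  ⇒  c ≈ 0.6193 J/(g·°C)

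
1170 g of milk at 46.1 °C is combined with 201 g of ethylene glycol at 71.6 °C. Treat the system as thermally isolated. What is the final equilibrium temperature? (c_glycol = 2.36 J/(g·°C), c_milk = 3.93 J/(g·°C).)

T_f ≈ 48.5 °C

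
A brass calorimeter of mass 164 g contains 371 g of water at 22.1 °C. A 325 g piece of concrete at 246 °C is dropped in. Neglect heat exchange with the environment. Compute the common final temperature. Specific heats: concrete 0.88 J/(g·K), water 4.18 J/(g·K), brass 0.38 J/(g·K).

T_f ≈ 55.8 °C

Conservation of energy gives ΣQ = 0:
325·0.88·(T − 246) + 371·4.18·(T − 22.1) + 164·0.38·(T − 22.1) = 0
286(T − 246) + 1550.8(T − 22.1) + 62.32(T − 22.1) = 0
1899.1 T = 106006
T = 106006/1899.1 ≈ 55.82 °C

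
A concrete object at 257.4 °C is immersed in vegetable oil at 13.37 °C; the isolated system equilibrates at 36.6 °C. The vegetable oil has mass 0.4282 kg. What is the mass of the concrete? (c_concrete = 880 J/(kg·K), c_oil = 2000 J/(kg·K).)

m ≈ 0.102 kg

Taking heat into each body as positive, Σ m c ΔT = 0:
m·880·(36.6 − 257.4) + 0.4282·2000·(36.6 − 13.37) = 0
-194304 m = -19894
m = -19894/-194304 ≈ 0.1024 kg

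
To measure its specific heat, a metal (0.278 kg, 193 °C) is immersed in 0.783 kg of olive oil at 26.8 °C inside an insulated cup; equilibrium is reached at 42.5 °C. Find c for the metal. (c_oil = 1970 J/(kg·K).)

m_s c (T_s − T_f) = m_oil c_oil (T_f − T_0):
0.278×c×(193 − 42.5) = 0.783×1970×(42.5 − 26.8)
41.84 c = 24217  ⇒  c ≈ 578.8 J/(kg·K)

c ≈ 579 J/(kg·K)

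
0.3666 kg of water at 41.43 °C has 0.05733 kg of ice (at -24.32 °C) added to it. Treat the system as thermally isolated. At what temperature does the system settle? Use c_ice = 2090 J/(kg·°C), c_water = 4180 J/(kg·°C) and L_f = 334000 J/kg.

T_f ≈ 23.4 °C

Taking heat into each body as positive, Σ m c ΔT = 0:
warm ice to 0 °C: 0.05733·2090·(0 − (-24.32)) = 2914; latent heat to melt: 0.05733·334000 = 19148; warm the meltwater: 239.64 T; water cools: 0.3666·4180·(T − 41.43) = 1532.4(T − 41.43)
1772 T = 63487 − 22062 = 41425
T ≈ 23.38 °C — above 0 °C, consistent with complete melting.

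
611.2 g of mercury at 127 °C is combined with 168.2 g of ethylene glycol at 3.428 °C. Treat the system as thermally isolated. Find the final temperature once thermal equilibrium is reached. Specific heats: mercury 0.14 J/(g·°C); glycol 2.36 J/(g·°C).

T_f ≈ 25.3 °C

With ΣQ=0 the equilibrium temperature is the m·c-weighted mean:
T_f = (85.57*127 + 396.95*3.428) / (85.57 + 396.95)
    = 12228 / 482.52 ≈ 25.34 °C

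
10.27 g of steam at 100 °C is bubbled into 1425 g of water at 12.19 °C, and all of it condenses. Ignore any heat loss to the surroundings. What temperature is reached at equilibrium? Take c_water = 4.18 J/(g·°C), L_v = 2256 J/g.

Setting the total heat transfer to zero:
latent heat released on condensation: 10.27·2256 = 23169
  condensate cools 100→T: 10.27·4.18·(T − 100) = 42.93(T − 100)
  water warms: 1425·4.18·(T − 12.19) = 5956.5(T − 12.19)
5999.4 T = 23169 + 4292.9 + 72610 = 100072
T ≈ 16.68 °C (< 100 °C, so full condensation is consistent).

T_f ≈ 16.7 °C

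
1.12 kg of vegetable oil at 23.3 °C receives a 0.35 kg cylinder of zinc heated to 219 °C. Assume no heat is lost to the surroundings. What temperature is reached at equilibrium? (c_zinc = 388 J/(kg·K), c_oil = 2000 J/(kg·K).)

Let T be the final temperature. ΣQ_i = 0:
0.35·388·(T − 219) + 1.12·2000·(T − 23.3) = 0
135.8(T − 219) + 2240(T − 23.3) = 0
(135.8 + 2240) T = 135.8·219 + 2240·23.3
T ≈ 34.49 °C

T_f ≈ 34.5 °C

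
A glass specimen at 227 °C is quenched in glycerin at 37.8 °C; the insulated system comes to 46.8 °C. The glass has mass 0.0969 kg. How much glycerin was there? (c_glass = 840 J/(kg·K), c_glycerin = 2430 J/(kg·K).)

m ≈ 0.671 kg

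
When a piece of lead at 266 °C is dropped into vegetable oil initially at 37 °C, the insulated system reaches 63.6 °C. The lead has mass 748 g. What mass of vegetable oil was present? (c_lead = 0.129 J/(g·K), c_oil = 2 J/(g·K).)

Heat lost by the lead = heat gained by the oil:
748·0.129·(266 − 63.6) = m·2·(63.6 − 37)
53.2 m = 19530  ⇒  m ≈ 367.1 g

m ≈ 367 g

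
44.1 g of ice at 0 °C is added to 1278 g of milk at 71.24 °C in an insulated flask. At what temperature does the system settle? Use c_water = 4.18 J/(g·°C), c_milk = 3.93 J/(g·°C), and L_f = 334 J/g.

Setting the total heat transfer to zero:
fusion: m_ice L_f = 44.1·334 = 14729; warm the meltwater: 184.34 T; milk cools: 1278·3.93·(T − 71.24) = 5022.5(T − 71.24)
5206.9 T = 357806 − 14729 = 343076
T ≈ 65.89 °C — above 0 °C, consistent with complete melting.

T_f ≈ 65.9 °C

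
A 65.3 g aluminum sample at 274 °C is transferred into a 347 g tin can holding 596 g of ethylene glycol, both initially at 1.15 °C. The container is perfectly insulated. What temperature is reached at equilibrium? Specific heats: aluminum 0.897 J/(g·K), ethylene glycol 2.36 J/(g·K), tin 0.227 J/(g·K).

T_f ≈ 11.5 °C

Taking heat into each body as positive, Σ m c ΔT = 0:
65.3·0.897·(T − 274) + 596·2.36·(T − 1.15) + 347·0.227·(T − 1.15) = 0
58.57(T − 274) + 1406.6(T − 1.15) + 78.77(T − 1.15) = 0
1543.9 T = 17757
T ≈ 11.50 °C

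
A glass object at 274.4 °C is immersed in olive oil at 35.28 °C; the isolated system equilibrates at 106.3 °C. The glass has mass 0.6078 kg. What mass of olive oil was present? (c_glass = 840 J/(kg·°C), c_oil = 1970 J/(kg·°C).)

Let T be the final temperature. ΣQ_i = 0:
0.6078×840×(106.3 − 274.4) + m×1970×(106.3 − 35.28) = 0
139909 m = 85824
m = 85824/139909 ≈ 0.6134 kg

m ≈ 0.613 kg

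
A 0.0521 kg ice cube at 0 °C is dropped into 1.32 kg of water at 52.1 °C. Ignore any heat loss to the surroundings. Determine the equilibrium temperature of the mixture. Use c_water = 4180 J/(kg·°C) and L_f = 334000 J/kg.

T_f ≈ 47.1 °C

Taking heat into each body as positive, Σ m c ΔT = 0:
fusion: m_ice L_f = 0.0521·334000 = 17401
  meltwater 0→T: 0.0521·4180·T = 217.78 T
  water: 5517.6(T − 52.1)
5735.4 T = 287467 − 17401 = 270066
T ≈ 47.09 °C — above 0 °C, consistent with complete melting.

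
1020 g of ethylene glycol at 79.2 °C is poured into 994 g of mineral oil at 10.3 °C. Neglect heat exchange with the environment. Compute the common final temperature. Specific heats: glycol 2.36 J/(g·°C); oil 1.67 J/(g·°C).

With ΣQ=0 the equilibrium temperature is the m·c-weighted mean:
T_f = (2407.2×79.2 + 1660×10.3) / (2407.2 + 1660)
    = 207748 / 4067.2 ≈ 51.08 °C

T_f ≈ 51.1 °C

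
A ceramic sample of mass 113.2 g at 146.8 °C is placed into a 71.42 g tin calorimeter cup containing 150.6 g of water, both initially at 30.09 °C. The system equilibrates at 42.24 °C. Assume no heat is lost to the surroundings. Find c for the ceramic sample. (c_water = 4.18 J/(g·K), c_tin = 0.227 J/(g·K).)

Energy conservation, ΣQ = 0:
113.2·c·(42.24 − 146.8) + 150.6·4.18·(42.24 − 30.09) + 71.42·0.227·(42.24 − 30.09) = 0
-11836 c = -7845.5
c = -7845.5/-11836 ≈ 0.6628 J/(g·K)

c ≈ 0.663 J/(g·K)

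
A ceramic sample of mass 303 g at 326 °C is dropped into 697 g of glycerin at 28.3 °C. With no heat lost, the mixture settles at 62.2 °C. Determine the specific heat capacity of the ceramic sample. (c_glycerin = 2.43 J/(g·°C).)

c ≈ 0.718 J/(g·°C)

Heat lost by the ceramic sample = heat gained by the glycerin:
303×c×(326 − 62.2) = 697×2.43×(62.2 − 28.3)
79931 c = 57417  ⇒  c ≈ 0.7183 J/(g·°C)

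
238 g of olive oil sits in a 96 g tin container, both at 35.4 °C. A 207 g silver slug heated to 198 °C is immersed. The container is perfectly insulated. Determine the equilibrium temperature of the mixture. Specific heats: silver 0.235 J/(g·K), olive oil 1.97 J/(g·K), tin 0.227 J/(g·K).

Setting the total heat transfer to zero:
207×0.235×(T − 198) + 238×1.97×(T − 35.4) + 96×0.227×(T − 35.4) = 0
(48.64 + 468.86 + 21.79) T = 48.64×198 + 468.86×35.4 + 21.79×35.4
T = 27001/539.3 ≈ 50.07 °C

T_f ≈ 50.1 °C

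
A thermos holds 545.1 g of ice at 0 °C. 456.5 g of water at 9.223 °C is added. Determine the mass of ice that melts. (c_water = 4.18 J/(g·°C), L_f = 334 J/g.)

m_melted ≈ 52.7 g

Cooling the water to 0 °C releases 456.5·4.18·9.223 = 17599 J.
Melting all 545.1 g of ice would need 545.1·334 = 182063 J.
17599 J < 182063 J, so only part of the ice melts and the system sits at 0 °C.
m_melt = 17599 / L_f = 52.69 g.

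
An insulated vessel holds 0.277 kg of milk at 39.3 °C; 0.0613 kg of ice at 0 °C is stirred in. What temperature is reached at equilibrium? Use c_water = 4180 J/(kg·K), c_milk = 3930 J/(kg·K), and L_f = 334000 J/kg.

T_f ≈ 16.6 °C

Taking heat into each body as positive, Σ m c ΔT = 0:
latent heat to melt: 0.0613×334000 = 20474
  meltwater 0→T: 0.0613×4180×T = 256.23 T
  milk: 1088.6(T − 39.3)
1344.8 T = 42782 − 20474 = 22308
T ≈ 16.59 °C (positive, so assuming full melt was valid).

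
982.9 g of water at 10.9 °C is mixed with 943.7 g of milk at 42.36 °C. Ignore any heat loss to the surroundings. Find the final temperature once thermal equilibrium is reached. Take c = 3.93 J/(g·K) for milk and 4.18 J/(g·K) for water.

T_f ≈ 25.8 °C

T_f is the heat-capacity-weighted average of the initial temperatures:
T_f = (3708.7·42.36 + 4108.5·10.9) / (3708.7 + 4108.5)
    = 201885 / 7817.3 ≈ 25.83 °C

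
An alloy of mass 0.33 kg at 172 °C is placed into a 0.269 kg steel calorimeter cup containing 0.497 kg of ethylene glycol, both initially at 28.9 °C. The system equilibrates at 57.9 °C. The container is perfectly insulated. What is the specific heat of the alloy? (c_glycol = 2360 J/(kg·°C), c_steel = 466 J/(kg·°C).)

Setting the total heat transfer to zero:
0.33×c×(57.9 − 172) + 0.497×2360×(57.9 − 28.9) + 0.269×466×(57.9 − 28.9) = 0
-37.65 c = -37650
c = -37650/-37.65 ≈ 999.9 J/(kg·°C)

c ≈ 1000 J/(kg·°C)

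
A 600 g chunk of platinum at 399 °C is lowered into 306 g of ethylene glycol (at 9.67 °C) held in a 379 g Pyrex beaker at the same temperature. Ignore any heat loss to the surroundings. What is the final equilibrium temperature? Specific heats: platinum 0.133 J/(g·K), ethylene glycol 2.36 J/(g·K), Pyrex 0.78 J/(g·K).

T_f ≈ 38.0 °C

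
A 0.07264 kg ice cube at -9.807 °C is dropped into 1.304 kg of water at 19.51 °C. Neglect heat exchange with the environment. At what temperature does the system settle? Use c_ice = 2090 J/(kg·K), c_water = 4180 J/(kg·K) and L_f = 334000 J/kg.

Setting the total heat transfer to zero:
warm ice to 0 °C: 0.07264×2090×(0 − (-9.807)) = 1488.9
  fusion: m_ice L_f = 0.07264×334000 = 24262
  meltwater 0→T: 0.07264×4180×T = 303.64 T
  water cools: 1.304×4180×(T − 19.51) = 5450.7(T − 19.51)
5754.4 T = 106344 − 25751 = 80593
T ≈ 14.01 °C — above 0 °C, consistent with complete melting.

T_f ≈ 14.0 °C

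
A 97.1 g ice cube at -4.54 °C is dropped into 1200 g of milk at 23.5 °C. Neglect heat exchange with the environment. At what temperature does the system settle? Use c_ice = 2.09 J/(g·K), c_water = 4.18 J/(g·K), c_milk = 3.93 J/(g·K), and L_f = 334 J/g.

T_f ≈ 15.1 °C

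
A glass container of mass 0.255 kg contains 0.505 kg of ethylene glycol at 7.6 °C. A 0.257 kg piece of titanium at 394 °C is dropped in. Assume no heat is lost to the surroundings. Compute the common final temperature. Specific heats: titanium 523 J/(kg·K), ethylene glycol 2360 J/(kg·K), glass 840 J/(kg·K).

T_f = Σ m_i c_i T_i / Σ m_i c_i:
T_f = (134.41*394 + 1191.8*7.6 + 214.2*7.6) / (134.41 + 1191.8 + 214.2)
    = 63644 / 1540.4 ≈ 41.32 °C

T_f ≈ 41.3 °C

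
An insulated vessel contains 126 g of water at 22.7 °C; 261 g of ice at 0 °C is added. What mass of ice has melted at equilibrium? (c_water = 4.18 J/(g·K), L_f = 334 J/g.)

Cooling the water to 0 °C releases 126·4.18·22.7 = 11956 J.
Fully melting the ice requires m_ice L_f = 261·334 = 87174 J.
Since 11956 < 87174 J, not all the ice melts; equilibrium is at 0 °C.
m_melt = 11956 / L_f = 35.8 g.

m_melted ≈ 35.8 g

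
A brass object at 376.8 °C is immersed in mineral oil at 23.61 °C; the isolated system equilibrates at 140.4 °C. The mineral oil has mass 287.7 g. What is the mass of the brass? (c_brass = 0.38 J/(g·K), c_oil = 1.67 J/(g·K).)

m ≈ 625 g

|Q_brass| = |Q_oil|:
m×0.38×(376.8 − 140.4) = 287.7×1.67×(140.4 − 23.61)
89.83 m = 56113  ⇒  m ≈ 624.6 g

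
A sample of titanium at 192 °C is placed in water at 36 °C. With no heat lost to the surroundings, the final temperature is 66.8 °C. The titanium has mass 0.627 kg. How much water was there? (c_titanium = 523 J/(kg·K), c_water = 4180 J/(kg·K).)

Heat lost by the titanium = heat gained by the water:
0.627·523·(192 − 66.8) = m·4180·(66.8 − 36)
128744 m = 41056  ⇒  m ≈ 0.3189 kg

m ≈ 0.319 kg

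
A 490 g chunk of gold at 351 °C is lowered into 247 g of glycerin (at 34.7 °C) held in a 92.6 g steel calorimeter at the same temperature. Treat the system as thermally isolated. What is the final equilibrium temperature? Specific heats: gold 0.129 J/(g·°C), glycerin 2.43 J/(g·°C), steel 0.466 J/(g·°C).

Conservation of energy gives ΣQ = 0:
490·0.129·(T − 351) + 247·2.43·(T − 34.7) + 92.6·0.466·(T − 34.7) = 0
63.21(T − 351) + 600.21(T − 34.7) + 43.15(T − 34.7) = 0
(63.21 + 600.21 + 43.15) T = 63.21·351 + 600.21·34.7 + 43.15·34.7
T ≈ 63.00 °C

T_f ≈ 63.0 °C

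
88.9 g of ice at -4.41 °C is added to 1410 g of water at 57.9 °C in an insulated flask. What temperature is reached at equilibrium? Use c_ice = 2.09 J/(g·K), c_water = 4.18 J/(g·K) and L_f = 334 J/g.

Net heat exchanged in the isolated system is zero:
ice -4.41→0 °C: 88.9·2.09·4.41 = 819.38; melt ice: 88.9·334 = 29693; warm the meltwater: 371.6 T; water: 5893.8(T − 57.9)
6265.4 T = 341251 − 30512 = 310739
T ≈ 49.60 °C. Since T > 0 °C, the all-ice-melts assumption holds.

T_f ≈ 49.6 °C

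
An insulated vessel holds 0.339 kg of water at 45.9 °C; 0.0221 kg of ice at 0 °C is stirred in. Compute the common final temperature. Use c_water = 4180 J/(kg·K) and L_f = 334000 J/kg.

Setting the total heat transfer to zero:
fusion: m_ice L_f = 0.0221×334000 = 7381.4; warm the meltwater: 92.38 T; water: 1417(T − 45.9)
1509.4 T = 65041 − 7381.4 = 57660
T ≈ 38.20 °C. Since T > 0 °C, the all-ice-melts assumption holds.

T_f ≈ 38.2 °C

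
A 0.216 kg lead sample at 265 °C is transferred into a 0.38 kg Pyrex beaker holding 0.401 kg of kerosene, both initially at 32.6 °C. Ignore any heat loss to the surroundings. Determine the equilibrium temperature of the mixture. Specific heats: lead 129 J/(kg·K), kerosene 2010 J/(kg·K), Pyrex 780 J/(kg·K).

Heat gained plus heat lost sum to zero:
0.216·129·(T − 265) + 0.401·2010·(T − 32.6) + 0.38·780·(T − 32.6) = 0
27.86(T − 265) + 806.01(T − 32.6) + 296.4(T − 32.6) = 0
1130.3 T = 43323
T ≈ 38.33 °C

T_f ≈ 38.3 °C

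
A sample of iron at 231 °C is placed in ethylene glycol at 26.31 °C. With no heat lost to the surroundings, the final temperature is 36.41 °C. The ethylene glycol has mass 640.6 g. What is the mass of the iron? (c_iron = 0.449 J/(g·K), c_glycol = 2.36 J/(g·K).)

Net heat exchanged in the isolated system is zero:
m×0.449×(36.41 − 231) + 640.6×2.36×(36.41 − 26.31) = 0
-87.37 m = -15269
m = -15269/-87.37 ≈ 174.8 g

m ≈ 175 g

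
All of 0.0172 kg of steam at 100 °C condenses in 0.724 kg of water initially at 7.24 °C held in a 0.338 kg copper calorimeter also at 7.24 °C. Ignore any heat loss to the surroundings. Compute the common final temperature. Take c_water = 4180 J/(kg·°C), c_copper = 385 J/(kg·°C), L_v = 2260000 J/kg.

T_f ≈ 21.3 °C

Net heat exchanged in the isolated system is zero:
condense steam: −0.0172·2260000 = −38872
  condensed water 100 °C→T: 71.9(T − 100)
  original water: 3026.3(T − 7.24)
  cup: 130.13(T − 7.24)
3228.3 T = 38872 + 7189.6 + 22853 = 68914
T ≈ 21.35 °C (< 100 °C, so full condensation is consistent).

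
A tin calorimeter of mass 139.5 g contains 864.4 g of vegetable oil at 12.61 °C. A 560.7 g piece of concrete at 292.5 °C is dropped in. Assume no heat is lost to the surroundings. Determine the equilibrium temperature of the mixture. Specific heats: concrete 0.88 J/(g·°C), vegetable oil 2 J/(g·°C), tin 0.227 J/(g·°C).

T_f ≈ 73.9 °C

Conservation of energy gives ΣQ = 0:
560.7*0.88*(T − 292.5) + 864.4*2*(T − 12.61) + 139.5*0.227*(T − 12.61) = 0
493.42(T − 292.5) + 1728.8(T − 12.61) + 31.67(T − 12.61) = 0
(493.42 + 1728.8 + 31.67) T = 493.42*292.5 + 1728.8*12.61 + 31.67*12.61
T = 166524/2253.9 ≈ 73.88 °C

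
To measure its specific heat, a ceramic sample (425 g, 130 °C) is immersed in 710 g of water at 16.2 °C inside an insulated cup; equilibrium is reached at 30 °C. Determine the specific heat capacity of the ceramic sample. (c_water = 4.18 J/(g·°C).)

Setting the total heat transfer to zero:
425·c·(30 − 130) + 710·4.18·(30 − 16.2) = 0
-42500 c = -40956
c = -40956/-42500 ≈ 0.9637 J/(g·°C)

c ≈ 0.964 J/(g·°C)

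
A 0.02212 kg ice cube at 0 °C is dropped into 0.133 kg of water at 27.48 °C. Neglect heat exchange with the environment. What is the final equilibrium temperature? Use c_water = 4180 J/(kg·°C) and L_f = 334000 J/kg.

T_f ≈ 12.2 °C

Energy conservation, ΣQ = 0:
latent heat to melt: 0.02212·334000 = 7388.1
  meltwater 0→T: 0.02212·4180·T = 92.46 T
  water: 555.94(T − 27.48)
648.4 T = 15277 − 7388.1 = 7889.2
T ≈ 12.17 °C — above 0 °C, consistent with complete melting.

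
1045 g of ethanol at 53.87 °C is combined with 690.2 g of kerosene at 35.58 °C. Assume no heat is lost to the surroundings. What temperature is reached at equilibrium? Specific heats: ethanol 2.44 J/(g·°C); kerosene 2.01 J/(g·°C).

Taking heat into each body as positive, Σ m c ΔT = 0:
1045×2.44×(T − 53.87) + 690.2×2.01×(T − 35.58) = 0
2549.8(T − 53.87) + 1387.3(T − 35.58) = 0
3937.1 T = 186718
T = 186718 / 3937.1 = 47.4 °C

T_f ≈ 47.4 °C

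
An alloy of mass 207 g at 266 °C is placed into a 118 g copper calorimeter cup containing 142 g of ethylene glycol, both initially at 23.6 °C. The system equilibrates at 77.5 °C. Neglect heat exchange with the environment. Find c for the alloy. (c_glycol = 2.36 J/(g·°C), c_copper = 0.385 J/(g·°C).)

c ≈ 0.526 J/(g·°C)

Conservation of energy gives ΣQ = 0:
207×c×(77.5 − 266) + 142×2.36×(77.5 − 23.6) + 118×0.385×(77.5 − 23.6) = 0
-39020 c = -20512
c = -20512/-39020 ≈ 0.5257 J/(g·°C)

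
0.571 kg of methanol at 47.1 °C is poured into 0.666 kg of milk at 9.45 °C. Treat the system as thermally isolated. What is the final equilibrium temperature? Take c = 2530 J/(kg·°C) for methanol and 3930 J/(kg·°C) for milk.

T_f ≈ 22.8 °C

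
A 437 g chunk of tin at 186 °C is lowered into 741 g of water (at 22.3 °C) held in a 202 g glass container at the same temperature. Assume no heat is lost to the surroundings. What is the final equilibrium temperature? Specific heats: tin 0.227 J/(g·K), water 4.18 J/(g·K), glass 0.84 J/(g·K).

Setting the total heat transfer to zero:
437·0.227·(T − 186) + 741·4.18·(T − 22.3) + 202·0.84·(T − 22.3) = 0
99.2(T − 186) + 3097.4(T − 22.3) + 169.68(T − 22.3) = 0
(99.2 + 3097.4 + 169.68) T = 99.2·186 + 3097.4·22.3 + 169.68·22.3
T = 91306/3366.3 ≈ 27.12 °C

T_f ≈ 27.1 °C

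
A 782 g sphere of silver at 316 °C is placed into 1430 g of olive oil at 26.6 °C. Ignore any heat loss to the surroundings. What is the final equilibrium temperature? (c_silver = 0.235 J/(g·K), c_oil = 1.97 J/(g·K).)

Heat lost by the silver equals heat gained by the oil:
782×0.235×(316 − T) = 1430×1.97×(T − 26.6)
183.77(316 − T) = 2817.1(T − 26.6)
3000.9 T = 133006  ⇒  T ≈ 44.32 °C

T_f ≈ 44.3 °C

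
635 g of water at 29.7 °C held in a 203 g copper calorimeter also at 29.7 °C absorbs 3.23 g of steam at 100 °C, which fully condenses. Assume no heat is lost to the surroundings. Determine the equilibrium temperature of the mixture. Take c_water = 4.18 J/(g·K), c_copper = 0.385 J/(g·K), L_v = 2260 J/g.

Sum of m c ΔT and latent-heat terms is zero:
condense steam: −3.23×2260 = −7299.8; condensate cools 100→T: 3.23×4.18×(T − 100) = 13.5(T − 100); original water: 2654.3(T − 29.7); cup: 78.16(T − 29.7)
2746 T = 7299.8 + 1350.1 + 81154 = 89804
T ≈ 32.70 °C — below 100 °C, confirming all the steam condensed.

T_f ≈ 32.7 °C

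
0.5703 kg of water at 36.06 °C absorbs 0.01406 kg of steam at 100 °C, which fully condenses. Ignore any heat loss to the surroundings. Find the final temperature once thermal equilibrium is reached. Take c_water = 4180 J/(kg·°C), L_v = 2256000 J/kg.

T_f ≈ 50.6 °C

Taking heat into each body as positive, Σ m c ΔT = 0:
latent heat released on condensation: 0.01406·2256000 = 31719; condensed water 100 °C→T: 58.77(T − 100); water warms: 0.5703·4180·(T − 36.06) = 2383.9(T − 36.06)
2442.6 T = 31719 + 5877.1 + 85962 = 123558
T ≈ 50.58 °C — below 100 °C, confirming all the steam condensed.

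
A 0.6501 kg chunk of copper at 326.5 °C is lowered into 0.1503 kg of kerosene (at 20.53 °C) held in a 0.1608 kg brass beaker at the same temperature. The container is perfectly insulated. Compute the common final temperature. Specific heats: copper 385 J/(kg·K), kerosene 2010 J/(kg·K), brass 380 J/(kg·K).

Conservation of energy gives ΣQ = 0:
0.6501·385·(T − 326.5) + 0.1503·2010·(T − 20.53) + 0.1608·380·(T − 20.53) = 0
250.29(T − 326.5) + 302.1(T − 20.53) + 61.1(T − 20.53) = 0
(250.29 + 302.1 + 61.1) T = 250.29·326.5 + 302.1·20.53 + 61.1·20.53
T ≈ 145.36 °C

T_f ≈ 145.4 °C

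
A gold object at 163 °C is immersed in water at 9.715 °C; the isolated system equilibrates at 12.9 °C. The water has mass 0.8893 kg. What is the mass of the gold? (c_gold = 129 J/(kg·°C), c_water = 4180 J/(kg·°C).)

Energy conservation, ΣQ = 0:
m×129×(12.9 − 163) + 0.8893×4180×(12.9 − 9.715) = 0
-19363 m = -11840
m = -11840/-19363 ≈ 0.6115 kg

m ≈ 0.611 kg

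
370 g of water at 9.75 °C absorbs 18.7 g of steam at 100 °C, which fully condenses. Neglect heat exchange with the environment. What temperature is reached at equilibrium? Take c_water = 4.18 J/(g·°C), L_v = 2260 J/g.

Setting the total heat transfer to zero:
steam→water at 100 °C releases m L_v = 18.7×2260 = 42262
  condensed water 100 °C→T: 78.17(T − 100)
  water warms: 370×4.18×(T − 9.75) = 1546.6(T − 9.75)
1624.8 T = 42262 + 7816.6 + 15079 = 65158
T ≈ 40.10 °C (< 100 °C, so full condensation is consistent).

T_f ≈ 40.1 °C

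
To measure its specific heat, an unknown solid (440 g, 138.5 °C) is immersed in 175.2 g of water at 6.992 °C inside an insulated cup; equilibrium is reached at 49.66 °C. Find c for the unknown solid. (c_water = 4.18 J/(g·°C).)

c ≈ 0.799 J/(g·°C)

Heat lost by the unknown solid = heat gained by the water:
440×c×(138.5 − 49.66) = 175.2×4.18×(49.66 − 6.992)
39090 c = 31247  ⇒  c ≈ 0.7994 J/(g·°C)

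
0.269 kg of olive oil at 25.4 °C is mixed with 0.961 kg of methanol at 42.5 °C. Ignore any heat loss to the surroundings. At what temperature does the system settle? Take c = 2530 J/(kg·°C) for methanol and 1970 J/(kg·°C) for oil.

Set heat shed by the hot body equal to heat absorbed by the cold body:
0.961×2530×(42.5 − T) = 0.269×1970×(T − 25.4)
2431.3(42.5 − T) = 529.93(T − 25.4)
2961.3 T = 116792  ⇒  T ≈ 39.44 °C

T_f ≈ 39.4 °C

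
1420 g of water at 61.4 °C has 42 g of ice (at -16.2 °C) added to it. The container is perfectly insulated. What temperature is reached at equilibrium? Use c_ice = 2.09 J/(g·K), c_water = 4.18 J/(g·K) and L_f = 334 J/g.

T_f ≈ 57.1 °C

Taking heat into each body as positive, Σ m c ΔT = 0:
warm ice to 0 °C: 42×2.09×(0 − (-16.2)) = 1422
  melt ice: 42×334 = 14028
  warm the meltwater: 175.56 T
  water: 5935.6(T − 61.4)
6111.2 T = 364446 − 15450 = 348996
T ≈ 57.11 °C (positive, so assuming full melt was valid).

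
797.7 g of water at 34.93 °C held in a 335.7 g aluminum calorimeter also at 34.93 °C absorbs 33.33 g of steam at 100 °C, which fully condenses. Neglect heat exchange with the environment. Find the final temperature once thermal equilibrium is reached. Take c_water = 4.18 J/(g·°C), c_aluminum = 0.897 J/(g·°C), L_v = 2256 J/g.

Heat gained plus heat lost sum to zero:
latent heat released on condensation: 33.33×2256 = 75192
  condensed water 100 °C→T: 139.32(T − 100)
  water warms: 797.7×4.18×(T − 34.93) = 3334.4(T − 34.93)
  cup: 301.12(T − 34.93)
3774.8 T = 75192 + 13932 + 126988 = 216113
T ≈ 57.25 °C (< 100 °C, so full condensation is consistent).

T_f ≈ 57.3 °C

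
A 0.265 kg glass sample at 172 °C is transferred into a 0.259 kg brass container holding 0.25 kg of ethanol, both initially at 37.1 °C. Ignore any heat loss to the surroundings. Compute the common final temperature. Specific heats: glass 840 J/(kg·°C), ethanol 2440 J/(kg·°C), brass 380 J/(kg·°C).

T_f ≈ 69.4 °C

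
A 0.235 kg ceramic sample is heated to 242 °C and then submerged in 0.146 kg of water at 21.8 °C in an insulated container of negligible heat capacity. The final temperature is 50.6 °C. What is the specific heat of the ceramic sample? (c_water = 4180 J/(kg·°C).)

Heat gained plus heat lost sum to zero:
0.235·c·(50.6 − 242) + 0.146·4180·(50.6 − 21.8) = 0
-44.98 c = -17576
c = -17576/-44.98 ≈ 390.8 J/(kg·°C)

c ≈ 391 J/(kg·°C)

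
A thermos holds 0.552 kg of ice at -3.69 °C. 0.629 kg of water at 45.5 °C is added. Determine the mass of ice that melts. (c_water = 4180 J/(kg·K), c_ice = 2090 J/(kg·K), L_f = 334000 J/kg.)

Heat available from the water dropping to 0 °C: 0.629·4180·45.5 = 119630 J.
Warming the ice to 0 °C takes 0.552·2090·3.69 = 4257.1 J, leaving 115372 J for melting.
Melting all 0.552 kg of ice would need 0.552·334000 = 184368 J.
115372 J < 184368 J, so only part of the ice melts and the system sits at 0 °C.
Mass melted = 115372/334000 ≈ 0.3454 kg.

m_melted ≈ 0.345 kg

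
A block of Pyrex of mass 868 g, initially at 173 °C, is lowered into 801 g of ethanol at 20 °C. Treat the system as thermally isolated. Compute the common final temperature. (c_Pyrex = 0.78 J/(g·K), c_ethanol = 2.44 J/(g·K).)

T_f ≈ 59.4 °C

Heat gained plus heat lost sum to zero:
868*0.78*(T − 173) + 801*2.44*(T − 20) = 0
677.04(T − 173) + 1954.4(T − 20) = 0
(677.04 + 1954.4) T = 677.04*173 + 1954.4*20
T = 156217/2631.5 ≈ 59.36 °C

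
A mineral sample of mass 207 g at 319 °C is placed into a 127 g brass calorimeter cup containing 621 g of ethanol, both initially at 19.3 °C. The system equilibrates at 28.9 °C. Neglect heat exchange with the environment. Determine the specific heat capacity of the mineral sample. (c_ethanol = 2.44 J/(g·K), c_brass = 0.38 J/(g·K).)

Let T be the final temperature. ΣQ_i = 0:
207·c·(28.9 − 319) + 621·2.44·(28.9 − 19.3) + 127·0.38·(28.9 − 19.3) = 0
-60051 c = -15010
c = -15010/-60051 ≈ 0.2499 J/(g·K)

c ≈ 0.25 J/(g·K)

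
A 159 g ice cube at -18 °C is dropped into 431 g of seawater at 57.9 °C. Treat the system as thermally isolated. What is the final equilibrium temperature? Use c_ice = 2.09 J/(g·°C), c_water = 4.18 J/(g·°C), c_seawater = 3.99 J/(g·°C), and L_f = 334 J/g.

T_f ≈ 17.0 °C

Energy conservation, ΣQ = 0:
warm ice to 0 °C: 159×2.09×(0 − (-18)) = 5981.6
  latent heat to melt: 159×334 = 53106
  warm the meltwater: 664.62 T
  seawater cools: 431×3.99×(T − 57.9) = 1719.7(T − 57.9)
2384.3 T = 99570 − 59088 = 40482
T ≈ 16.98 °C — above 0 °C, consistent with complete melting.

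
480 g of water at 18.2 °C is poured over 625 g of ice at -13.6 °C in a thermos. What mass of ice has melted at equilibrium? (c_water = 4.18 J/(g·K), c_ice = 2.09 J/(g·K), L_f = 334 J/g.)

Cooling the water to 0 °C releases 480·4.18·18.2 = 36516 J.
Of that, 625·2.09·13.6 = 17765 J goes to bring the ice to 0 °C, leaving 18751 J.
Melting all 625 g of ice would need 625·334 = 208750 J.
18751 J < 208750 J, so only part of the ice melts and the system sits at 0 °C.
m_melted·334 = 18751  ⇒  m_melted ≈ 56.14 g.

m_melted ≈ 56.1 g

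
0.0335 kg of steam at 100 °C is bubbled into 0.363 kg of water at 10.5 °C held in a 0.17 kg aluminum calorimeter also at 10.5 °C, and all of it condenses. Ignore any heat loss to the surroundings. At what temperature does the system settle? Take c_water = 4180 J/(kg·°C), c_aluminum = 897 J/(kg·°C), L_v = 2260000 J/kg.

Energy conservation, ΣQ = 0:
latent heat released on condensation: 0.0335×2260000 = 75710
  condensate cools 100→T: 0.0335×4180×(T − 100) = 140.03(T − 100)
  water warms: 0.363×4180×(T − 10.5) = 1517.3(T − 10.5)
  cup: 152.49(T − 10.5)
1809.9 T = 75710 + 14003 + 17533 = 107246
T ≈ 59.26 °C (< 100 °C, so full condensation is consistent).

T_f ≈ 59.3 °C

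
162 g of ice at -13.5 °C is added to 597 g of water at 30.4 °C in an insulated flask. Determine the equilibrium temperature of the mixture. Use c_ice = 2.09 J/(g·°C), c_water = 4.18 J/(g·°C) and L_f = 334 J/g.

T_f ≈ 5.4 °C

Taking heat into each body as positive, Σ m c ΔT = 0:
ice -13.5→0 °C: 162×2.09×13.5 = 4570.8; fusion: m_ice L_f = 162×334 = 54108; meltwater 0→T: 162×4.18×T = 677.16 T; water: 2495.5(T − 30.4)
3172.6 T = 75862 − 58679 = 17183
T ≈ 5.42 °C — above 0 °C, consistent with complete melting.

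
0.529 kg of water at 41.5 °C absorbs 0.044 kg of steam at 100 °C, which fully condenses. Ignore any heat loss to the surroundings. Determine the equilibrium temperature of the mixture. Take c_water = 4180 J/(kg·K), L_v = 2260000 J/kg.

T_f ≈ 87.5 °C

Taking heat into each body as positive, Σ m c ΔT = 0:
steam→water at 100 °C releases m L_v = 0.044·2260000 = 99440; condensate cools 100→T: 0.044·4180·(T − 100) = 183.92(T − 100); water warms: 0.529·4180·(T − 41.5) = 2211.2(T − 41.5)
2395.1 T = 99440 + 18392 + 91766 = 209598
T ≈ 87.51 °C, under the boiling point, so the assumption holds.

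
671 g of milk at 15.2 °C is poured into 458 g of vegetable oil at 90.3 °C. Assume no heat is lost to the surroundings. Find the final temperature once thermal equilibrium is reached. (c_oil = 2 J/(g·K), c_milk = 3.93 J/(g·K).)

T_f ≈ 34.6 °C

T_f is the heat-capacity-weighted average of the initial temperatures:
T_f = (916·90.3 + 2637·15.2) / (916 + 2637)
    = 122798 / 3553 ≈ 34.56 °C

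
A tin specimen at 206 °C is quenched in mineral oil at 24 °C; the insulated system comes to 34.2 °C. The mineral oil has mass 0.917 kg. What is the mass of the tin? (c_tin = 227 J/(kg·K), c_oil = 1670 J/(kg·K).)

Net heat exchanged in the isolated system is zero:
m×227×(34.2 − 206) + 0.917×1670×(34.2 − 24) = 0
-38999 m = -15620
m = -15620/-38999 ≈ 0.4005 kg

m ≈ 0.401 kg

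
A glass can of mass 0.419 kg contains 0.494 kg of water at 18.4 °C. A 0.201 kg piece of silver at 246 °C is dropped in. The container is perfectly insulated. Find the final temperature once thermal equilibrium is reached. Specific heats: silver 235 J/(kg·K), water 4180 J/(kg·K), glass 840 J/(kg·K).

T_f ≈ 22.8 °C

Taking heat into each body as positive, Σ m c ΔT = 0:
0.201*235*(T − 246) + 0.494*4180*(T − 18.4) + 0.419*840*(T − 18.4) = 0
47.23(T − 246) + 2064.9(T − 18.4) + 351.96(T − 18.4) = 0
(47.23 + 2064.9 + 351.96) T = 47.23*246 + 2064.9*18.4 + 351.96*18.4
T = 56090/2464.1 ≈ 22.76 °C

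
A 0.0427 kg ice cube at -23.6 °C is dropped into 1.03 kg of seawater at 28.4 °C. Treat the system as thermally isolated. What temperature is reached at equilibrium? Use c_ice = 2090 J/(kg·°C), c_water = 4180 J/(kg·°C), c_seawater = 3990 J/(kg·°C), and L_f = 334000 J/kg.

Conservation of energy gives ΣQ = 0:
warm ice to 0 °C: 0.0427×2090×(0 − (-23.6)) = 2106.1; melt ice: 0.0427×334000 = 14262; meltwater 0→T: 0.0427×4180×T = 178.49 T; seawater: 4109.7(T − 28.4)
4288.2 T = 116715 − 16368 = 100348
T ≈ 23.40 °C — above 0 °C, consistent with complete melting.

T_f ≈ 23.4 °C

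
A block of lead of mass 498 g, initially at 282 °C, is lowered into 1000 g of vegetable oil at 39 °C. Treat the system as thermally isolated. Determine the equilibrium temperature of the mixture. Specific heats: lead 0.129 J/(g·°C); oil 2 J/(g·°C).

T_f ≈ 46.6 °C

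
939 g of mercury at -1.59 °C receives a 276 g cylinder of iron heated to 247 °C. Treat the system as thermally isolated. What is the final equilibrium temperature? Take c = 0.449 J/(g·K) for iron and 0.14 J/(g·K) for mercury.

Heat lost by the iron equals heat gained by the mercury:
276×0.449×(247 − T) = 939×0.14×(T − (-1.59))
123.92(247 − T) = 131.46(T − (-1.59))
255.38 T = 30400  ⇒  T ≈ 119.04 °C

T_f ≈ 119.0 °C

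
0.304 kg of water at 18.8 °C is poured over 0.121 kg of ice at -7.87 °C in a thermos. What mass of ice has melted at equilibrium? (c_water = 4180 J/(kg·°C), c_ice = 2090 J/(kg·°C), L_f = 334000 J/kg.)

Water can give up m c ΔT = 0.304×4180×18.8 = 23890 J before reaching 0 °C.
Warming the ice to 0 °C takes 0.121×2090×7.87 = 1990.2 J, leaving 21899 J for melting.
Fully melting the ice requires m_ice L_f = 0.121×334000 = 40414 J.
Since 21899 < 40414 J, not all the ice melts; equilibrium is at 0 °C.
m_melt = 21899 / L_f = 0.06557 kg.

m_melted ≈ 0.0656 kg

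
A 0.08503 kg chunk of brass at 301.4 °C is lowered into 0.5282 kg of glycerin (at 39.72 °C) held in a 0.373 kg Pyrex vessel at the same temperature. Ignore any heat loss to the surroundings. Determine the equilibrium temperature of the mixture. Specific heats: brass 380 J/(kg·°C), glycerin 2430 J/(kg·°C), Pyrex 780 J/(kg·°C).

T_f ≈ 45.0 °C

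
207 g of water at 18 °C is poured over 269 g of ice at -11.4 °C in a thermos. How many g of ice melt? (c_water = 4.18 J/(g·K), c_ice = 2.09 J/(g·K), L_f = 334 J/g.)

m_melted ≈ 27.4 g

Water can give up m c ΔT = 207·4.18·18 = 15575 J before reaching 0 °C.
Of that, 269·2.09·11.4 = 6409.2 J goes to bring the ice to 0 °C, leaving 9165.5 J.
Fully melting the ice requires m_ice L_f = 269·334 = 89846 J.
Since 9165.5 < 89846 J, not all the ice melts; equilibrium is at 0 °C.
m_melted·334 = 9165.5  ⇒  m_melted ≈ 27.44 g.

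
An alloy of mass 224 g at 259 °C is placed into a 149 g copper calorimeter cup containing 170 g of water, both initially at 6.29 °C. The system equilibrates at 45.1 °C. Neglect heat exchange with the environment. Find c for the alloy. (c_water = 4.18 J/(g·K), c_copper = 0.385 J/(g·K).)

Let T be the final temperature. ΣQ_i = 0:
224·c·(45.1 − 259) + 170·4.18·(45.1 − 6.29) + 149·0.385·(45.1 − 6.29) = 0
-47914 c = -29805
c = -29805/-47914 ≈ 0.6221 J/(g·K)

c ≈ 0.622 J/(g·K)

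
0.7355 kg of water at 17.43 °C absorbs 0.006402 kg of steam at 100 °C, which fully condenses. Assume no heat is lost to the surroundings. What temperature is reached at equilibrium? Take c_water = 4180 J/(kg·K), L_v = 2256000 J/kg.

T_f ≈ 22.8 °C

Energy balance with sensible and latent terms:
condense steam: −0.006402×2256000 = −14443
  condensate cools 100→T: 0.006402×4180×(T − 100) = 26.76(T − 100)
  original water: 3074.4(T − 17.43)
3101.2 T = 14443 + 2676 + 53587 = 70706
T ≈ 22.80 °C — below 100 °C, confirming all the steam condensed.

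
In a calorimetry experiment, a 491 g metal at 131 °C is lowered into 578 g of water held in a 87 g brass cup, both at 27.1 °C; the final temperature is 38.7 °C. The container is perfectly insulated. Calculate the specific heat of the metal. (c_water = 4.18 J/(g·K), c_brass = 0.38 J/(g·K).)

Energy conservation, ΣQ = 0:
491·c·(38.7 − 131) + 578·4.18·(38.7 − 27.1) + 87·0.38·(38.7 − 27.1) = 0
-45319 c = -28410
c = -28410/-45319 ≈ 0.6269 J/(g·K)

c ≈ 0.627 J/(g·K)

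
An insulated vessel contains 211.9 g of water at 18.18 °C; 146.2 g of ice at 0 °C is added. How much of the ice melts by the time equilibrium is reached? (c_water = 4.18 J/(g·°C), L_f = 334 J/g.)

m_melted ≈ 48.2 g

Water can give up m c ΔT = 211.9×4.18×18.18 = 16103 J before reaching 0 °C.
Melting all 146.2 g of ice would need 146.2×334 = 48831 J.
That's not enough to melt it all — equilibrium is at 0 °C with ice remaining.
m_melt = 16103 / L_f = 48.21 g.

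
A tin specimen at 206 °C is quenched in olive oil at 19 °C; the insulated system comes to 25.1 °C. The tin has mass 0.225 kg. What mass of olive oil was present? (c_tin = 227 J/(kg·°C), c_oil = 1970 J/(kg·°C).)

m ≈ 0.769 kg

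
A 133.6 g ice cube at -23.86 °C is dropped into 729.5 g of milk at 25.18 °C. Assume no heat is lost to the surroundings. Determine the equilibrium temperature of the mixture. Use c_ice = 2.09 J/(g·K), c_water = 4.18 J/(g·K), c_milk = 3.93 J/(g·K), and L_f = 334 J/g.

Setting the total heat transfer to zero:
ice -23.86→0 °C: 133.6×2.09×23.86 = 6662.3
  fusion: m_ice L_f = 133.6×334 = 44622
  meltwater 0→T: 133.6×4.18×T = 558.45 T
  milk cools: 729.5×3.93×(T − 25.18) = 2866.9(T − 25.18)
3425.4 T = 72189 − 51285 = 20905
T ≈ 6.10 °C — above 0 °C, consistent with complete melting.

T_f ≈ 6.1 °C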